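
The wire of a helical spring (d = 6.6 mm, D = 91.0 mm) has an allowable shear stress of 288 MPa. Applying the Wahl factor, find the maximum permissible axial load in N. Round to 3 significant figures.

324 N

C = D/d = 91.0/6.6 = 13.7879
K_W = (4C−1)/(4C−4) + 0.615/C = 54.152/51.152 + 0.0446 = 1.1033
τ_max = K·8FD/(πd³) → F_max = τ_allow·πd³/(8DK)
F_max = 288·π·6.6³/(8·91.0·1.1033) = 2.6012e+05/803.17 = 323.87 N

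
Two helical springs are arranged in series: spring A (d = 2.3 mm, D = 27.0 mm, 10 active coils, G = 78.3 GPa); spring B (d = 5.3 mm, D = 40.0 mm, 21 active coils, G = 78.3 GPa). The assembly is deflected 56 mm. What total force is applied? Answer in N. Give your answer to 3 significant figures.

k_A = Gd⁴/(8D³N_a) = (78.3×10³)(2.3⁴)/(8·27.0³·10) = 1.3915 N/mm
k_B = Gd⁴/(8D³N_a) = (78.3×10³)(5.3⁴)/(8·40.0³·21) = 5.7461 N/mm
Series: 1/k_eq = 1/1.3915 + 1/5.7461 = 0.89266; k_eq = 1.1202 N/mm
F = k_eq·δ = 1.1202·56 = 62.734 N

62.7 N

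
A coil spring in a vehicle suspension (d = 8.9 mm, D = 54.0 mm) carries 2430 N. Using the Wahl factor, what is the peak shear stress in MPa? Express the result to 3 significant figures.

592 MPa

Spring index C = D/d = 54.0/8.9 = 6.0674
K_W = (4C−1)/(4C−4) + 0.615/C = 23.270/20.270 + 0.1014 = 1.2494
τ₀ = 8FD/(πd³) = 8·2430·54.0/(π·8.9³) = 1.04976e+06/2214.7 = 473.99 MPa
τ_max = K·τ₀ = 1.2494 × 473.99 = 592.19 MPa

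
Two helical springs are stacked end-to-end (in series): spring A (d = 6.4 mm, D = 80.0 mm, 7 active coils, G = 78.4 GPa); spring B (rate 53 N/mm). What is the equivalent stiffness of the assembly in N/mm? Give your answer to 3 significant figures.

k_A = Gd⁴/(8D³N_a) = (78.4×10³)(6.4⁴)/(8·80.0³·7) = 4.5875 N/mm
Series: 1/k_eq = 1/4.5875 + 1/53 = 0.23685; k_eq = 4.2221 N/mm

4.22 N/mm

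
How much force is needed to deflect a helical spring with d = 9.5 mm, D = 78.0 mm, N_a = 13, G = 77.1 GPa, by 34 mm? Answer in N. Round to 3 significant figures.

k = Gd⁴/(8D³N_a) = (77.1×10³)(9.5⁴)/(8·78.0³·13) = 12.724 N/mm
F = k·δ = 12.724 × 34 = 432.62 N

433 N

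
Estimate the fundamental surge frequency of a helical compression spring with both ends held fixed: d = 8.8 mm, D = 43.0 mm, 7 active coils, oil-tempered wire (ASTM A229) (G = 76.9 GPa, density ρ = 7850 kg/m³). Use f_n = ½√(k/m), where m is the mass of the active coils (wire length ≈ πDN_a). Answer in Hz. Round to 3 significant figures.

239 Hz

k = Gd⁴/(8D³N_a) = (76.9×10³)(8.8⁴)/(8·43.0³·7) = 103.58 N/mm = 1.0358e+05 N/m
Wire length L = πDN_a = π·43.0·7 = 945.62 mm
m = ρ·(πd²/4)·L = 7850 × 60.821×10⁻⁶ m² × 0.94562 m = 0.45148 kg
f_n = ½√(k/m) = 0.5·√(1.0358e+05/0.45148) = 0.5·√(2.2942e+05) = 239.49 Hz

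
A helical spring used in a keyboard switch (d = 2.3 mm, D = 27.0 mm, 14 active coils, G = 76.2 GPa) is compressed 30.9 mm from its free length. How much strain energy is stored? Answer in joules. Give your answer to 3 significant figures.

k = Gd⁴/(8D³N_a) = (76.2×10³)(2.3⁴)/(8·27.0³·14) = 0.96729 N/mm
U = ½kδ² = 0.5 × 0.96729 × 30.9² = 461.79 N·mm = 0.46179 J

0.462 J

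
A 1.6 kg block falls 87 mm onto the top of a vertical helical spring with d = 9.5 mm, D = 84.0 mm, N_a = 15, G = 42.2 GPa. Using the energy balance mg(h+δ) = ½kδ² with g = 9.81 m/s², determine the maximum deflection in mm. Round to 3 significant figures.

27.2 mm

k = Gd⁴/(8D³N_a) = (42.2×10³)(9.5⁴)/(8·84.0³·15) = 4.8327 N/mm
W = mg = 1.6 × 9.81 = 15.696 N
½kδ² − Wδ − Wh = 0 → δ = (W + √(W² + 2kWh))/k
δ = (15.696 + √(246.36 + 13198.5))/4.8327 = (15.696 + 115.95)/4.8327 = 27.241 mm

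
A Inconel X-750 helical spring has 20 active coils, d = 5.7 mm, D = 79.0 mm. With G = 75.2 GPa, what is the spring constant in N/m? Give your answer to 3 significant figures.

1010 N/m

k = Gd⁴/(8D³N_a) = (75.2×10³ × 5.7⁴) / (8 × 79.0³ × 20)
  = 7.93811e+07 / 7.88862e+07 = 1.0063 N/mm = 1006.3 N/m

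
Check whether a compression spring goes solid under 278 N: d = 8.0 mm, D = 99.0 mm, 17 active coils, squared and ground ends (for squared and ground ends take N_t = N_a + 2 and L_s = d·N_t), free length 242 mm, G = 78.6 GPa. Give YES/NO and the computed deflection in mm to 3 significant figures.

k = Gd⁴/(8D³N_a) = (78.6×10³)(8.0⁴)/(8·99.0³·17) = 2.4397 N/mm
N_t = 19; L_s = 8.0·19 = 152 mm; δ_solid = L₀ − L_s = 242 − 152 = 90 mm
δ = F/k = 278/2.4397 = 113.95 mm
δ ≥ δ_solid → spring goes solid

YES, δ = 114 mm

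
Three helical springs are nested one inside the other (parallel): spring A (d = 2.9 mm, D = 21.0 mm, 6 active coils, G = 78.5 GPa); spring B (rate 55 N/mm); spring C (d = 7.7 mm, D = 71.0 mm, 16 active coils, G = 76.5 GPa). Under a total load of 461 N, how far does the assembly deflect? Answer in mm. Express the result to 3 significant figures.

k_A = Gd⁴/(8D³N_a) = (78.5×10³)(2.9⁴)/(8·21.0³·6) = 12.49 N/mm
k_C = Gd⁴/(8D³N_a) = (76.5×10³)(7.7⁴)/(8·71.0³·16) = 5.87 N/mm
Parallel: k_eq = 12.49 + 55 + 5.87 = 73.36 N/mm
δ = F/k_eq = 461/73.36 = 6.2841 mm

6.28 mm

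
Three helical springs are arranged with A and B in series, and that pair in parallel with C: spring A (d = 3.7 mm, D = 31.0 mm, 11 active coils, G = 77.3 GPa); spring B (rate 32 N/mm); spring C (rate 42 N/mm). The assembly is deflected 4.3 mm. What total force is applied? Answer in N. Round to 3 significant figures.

201 N

k_A = Gd⁴/(8D³N_a) = (77.3×10³)(3.7⁴)/(8·31.0³·11) = 5.5261 N/mm
Springs A,B series: k_AB = 1/(1/5.5261+1/32) = 4.7123 N/mm; parallel with C: k_eq = 4.7123+42 = 46.712 N/mm
F = k_eq·δ = 46.712·4.3 = 200.86 N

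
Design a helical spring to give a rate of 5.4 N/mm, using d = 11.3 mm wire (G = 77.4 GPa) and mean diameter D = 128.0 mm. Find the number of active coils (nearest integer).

14

N_a = Gd⁴/(8D³k) = (77.4×10³ × 11.3⁴)/(8 × 128.0³ × 5.4)
    = 1.26199e+09 / 9.0597e+07 = 13.93 → 14 coils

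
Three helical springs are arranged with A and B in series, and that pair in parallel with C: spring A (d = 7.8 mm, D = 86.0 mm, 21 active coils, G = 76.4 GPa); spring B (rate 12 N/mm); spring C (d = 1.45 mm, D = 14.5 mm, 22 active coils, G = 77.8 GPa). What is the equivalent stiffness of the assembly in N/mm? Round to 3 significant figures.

2.81 N/mm

k_A = Gd⁴/(8D³N_a) = (76.4×10³)(7.8⁴)/(8·86.0³·21) = 2.6465 N/mm
k_C = Gd⁴/(8D³N_a) = (77.8×10³)(1.45⁴)/(8·14.5³·22) = 0.64097 N/mm
Springs A,B series: k_AB = 1/(1/2.6465+1/12) = 2.1683 N/mm; parallel with C: k_eq = 2.1683+0.64097 = 2.8092 N/mm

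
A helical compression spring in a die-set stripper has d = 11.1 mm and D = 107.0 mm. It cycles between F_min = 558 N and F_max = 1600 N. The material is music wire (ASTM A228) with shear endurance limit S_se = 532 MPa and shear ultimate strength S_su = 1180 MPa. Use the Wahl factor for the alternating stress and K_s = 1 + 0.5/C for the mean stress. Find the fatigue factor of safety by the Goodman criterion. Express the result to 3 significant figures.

2.40

C = D/d = 107.0/11.1 = 9.6396; K_W = (4C−1)/(4C−4)+0.615/C = 1.1506; K_s = 1+0.5/C = 1.0519
F_a = (F_max−F_min)/2 = 521 N; F_m = (F_max+F_min)/2 = 1079 N
τ_a = K_W·8F_aD/(πd³) = 1.1506 × 103.8 = 119.43 MPa
τ_m = K_s·8F_mD/(πd³) = 1.0519 × 214.97 = 226.12 MPa
Goodman: 1/n_f = τ_a/S_se + τ_m/S_su = 119.43/532 + 226.12/1180 = 0.22450 + 0.19163 = 0.41612
n_f = 1/0.41612 = 2.403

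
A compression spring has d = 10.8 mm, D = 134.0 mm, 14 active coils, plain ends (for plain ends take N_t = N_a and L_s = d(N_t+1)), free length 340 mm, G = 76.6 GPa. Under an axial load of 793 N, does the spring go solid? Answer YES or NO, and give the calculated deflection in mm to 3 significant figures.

k = Gd⁴/(8D³N_a) = (76.6×10³)(10.8⁴)/(8·134.0³·14) = 3.8672 N/mm
N_t = 14; L_s = 10.8·15 = 162 mm; δ_solid = L₀ − L_s = 340 − 162 = 178 mm
δ = F/k = 793/3.8672 = 205.06 mm
δ ≥ δ_solid → spring goes solid

YES, δ = 205 mm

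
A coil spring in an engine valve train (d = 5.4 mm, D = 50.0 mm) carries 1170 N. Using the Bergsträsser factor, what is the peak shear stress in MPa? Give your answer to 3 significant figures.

1090 MPa

Spring index C = D/d = 50.0/5.4 = 9.2593
K_B = (4C+2)/(4C−3) = 39.037/34.037 = 1.1469
τ₀ = 8FD/(πd³) = 8·1170·50.0/(π·5.4³) = 468000/494.69 = 946.05 MPa
τ_max = K·τ₀ = 1.1469 × 946.05 = 1085 MPa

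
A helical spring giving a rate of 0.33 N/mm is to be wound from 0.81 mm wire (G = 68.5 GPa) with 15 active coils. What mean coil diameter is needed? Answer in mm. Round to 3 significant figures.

9.06 mm

D = (Gd⁴/(8N_a·k))^(1/3) = (68.5×10³·0.81⁴/(8·15·0.33))^(1/3)
  = (744.621)^(1/3) = 9.0638 mm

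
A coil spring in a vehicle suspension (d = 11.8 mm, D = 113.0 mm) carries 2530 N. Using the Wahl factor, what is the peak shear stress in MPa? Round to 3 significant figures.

510 MPa

Spring index C = D/d = 113.0/11.8 = 9.5763
K_W = (4C−1)/(4C−4) + 0.615/C = 37.305/34.305 + 0.0642 = 1.1517
τ₀ = 8FD/(πd³) = 8·2530·113.0/(π·11.8³) = 2.28712e+06/5161.7 = 443.09 MPa
τ_max = K·τ₀ = 1.1517 × 443.09 = 510.3 MPa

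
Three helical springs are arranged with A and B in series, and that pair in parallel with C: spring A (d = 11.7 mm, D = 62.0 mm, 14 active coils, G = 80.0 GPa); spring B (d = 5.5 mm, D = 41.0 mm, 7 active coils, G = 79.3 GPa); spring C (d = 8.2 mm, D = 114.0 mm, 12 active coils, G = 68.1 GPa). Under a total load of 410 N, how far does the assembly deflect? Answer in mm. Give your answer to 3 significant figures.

k_A = Gd⁴/(8D³N_a) = (80.0×10³)(11.7⁴)/(8·62.0³·14) = 56.162 N/mm
k_B = Gd⁴/(8D³N_a) = (79.3×10³)(5.5⁴)/(8·41.0³·7) = 18.801 N/mm
k_C = Gd⁴/(8D³N_a) = (68.1×10³)(8.2⁴)/(8·114.0³·12) = 2.1648 N/mm
Springs A,B series: k_AB = 1/(1/56.162+1/18.801) = 14.086 N/mm; parallel with C: k_eq = 14.086+2.1648 = 16.25 N/mm
δ = F/k_eq = 410/16.25 = 25.23 mm

25.2 mm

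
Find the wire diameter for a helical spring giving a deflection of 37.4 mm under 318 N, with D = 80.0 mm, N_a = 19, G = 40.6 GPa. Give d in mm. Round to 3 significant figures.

11.3 mm

Required rate k = F/δ = 318/37.4 = 8.5027 N/mm
d = (8D³N_a·k / G)^(1/4) = (8·80.0³·19·8.5027 / (40.6×10³))^0.25
  = (16298)^0.25 = 11.2989 mm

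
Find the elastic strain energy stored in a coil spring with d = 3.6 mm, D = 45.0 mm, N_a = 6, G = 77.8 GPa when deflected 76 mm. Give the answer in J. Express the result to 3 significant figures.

8.63 J

k = Gd⁴/(8D³N_a) = (77.8×10³)(3.6⁴)/(8·45.0³·6) = 2.9875 N/mm
U = ½kδ² = 0.5 × 2.9875 × 76² = 8628 N·mm = 8.628 J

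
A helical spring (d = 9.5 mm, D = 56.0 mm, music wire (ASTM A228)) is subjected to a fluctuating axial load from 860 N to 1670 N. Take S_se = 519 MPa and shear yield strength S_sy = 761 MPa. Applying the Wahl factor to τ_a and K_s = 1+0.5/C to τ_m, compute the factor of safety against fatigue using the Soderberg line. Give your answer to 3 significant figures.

C = D/d = 56.0/9.5 = 5.8947; K_W = (4C−1)/(4C−4)+0.615/C = 1.2576; K_s = 1+0.5/C = 1.0848
F_a = (F_max−F_min)/2 = 405 N; F_m = (F_max+F_min)/2 = 1265 N
τ_a = K_W·8F_aD/(πd³) = 1.2576 × 67.362 = 84.711 MPa
τ_m = K_s·8F_mD/(πd³) = 1.0848 × 210.4 = 228.25 MPa
Soderberg: 1/n_f = τ_a/S_se + τ_m/S_sy = 84.711/519 + 228.25/761 = 0.16322 + 0.29993 = 0.46315
n_f = 1/0.46315 = 2.159

2.16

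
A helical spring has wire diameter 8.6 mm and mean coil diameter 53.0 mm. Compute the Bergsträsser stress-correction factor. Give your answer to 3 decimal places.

1.231

C = D/d = 53.0/8.6 = 6.1628
K_B = (4C+2)/(4C−3) = 26.651/21.651 = 1.2309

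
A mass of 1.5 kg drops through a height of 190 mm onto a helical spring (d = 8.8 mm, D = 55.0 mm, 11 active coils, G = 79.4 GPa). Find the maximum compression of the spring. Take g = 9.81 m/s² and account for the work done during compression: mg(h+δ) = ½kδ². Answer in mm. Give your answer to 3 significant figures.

k = Gd⁴/(8D³N_a) = (79.4×10³)(8.8⁴)/(8·55.0³·11) = 32.522 N/mm
W = mg = 1.5 × 9.81 = 14.715 N
½kδ² − Wδ − Wh = 0 → δ = (W + √(W² + 2kWh))/k
δ = (14.715 + √(216.53 + 181855))/32.522 = (14.715 + 426.7)/32.522 = 13.573 mm

13.6 mm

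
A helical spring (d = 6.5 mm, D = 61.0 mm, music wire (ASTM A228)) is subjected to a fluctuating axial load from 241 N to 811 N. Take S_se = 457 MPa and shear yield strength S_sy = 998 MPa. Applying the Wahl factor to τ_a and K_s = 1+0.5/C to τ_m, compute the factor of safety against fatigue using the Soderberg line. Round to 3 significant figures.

C = D/d = 61.0/6.5 = 9.3846; K_W = (4C−1)/(4C−4)+0.615/C = 1.1550; K_s = 1+0.5/C = 1.0533
F_a = (F_max−F_min)/2 = 285 N; F_m = (F_max+F_min)/2 = 526 N
τ_a = K_W·8F_aD/(πd³) = 1.1550 × 161.2 = 186.19 MPa
τ_m = K_s·8F_mD/(πd³) = 1.0533 × 297.52 = 313.37 MPa
Soderberg: 1/n_f = τ_a/S_se + τ_m/S_sy = 186.19/457 + 313.37/998 = 0.40741 + 0.31400 = 0.72141
n_f = 1/0.72141 = 1.386

1.39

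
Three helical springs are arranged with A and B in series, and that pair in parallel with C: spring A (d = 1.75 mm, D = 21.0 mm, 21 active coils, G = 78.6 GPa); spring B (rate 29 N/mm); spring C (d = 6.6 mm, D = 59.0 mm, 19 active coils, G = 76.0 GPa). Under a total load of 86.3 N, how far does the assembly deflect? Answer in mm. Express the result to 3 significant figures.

17.0 mm

k_A = Gd⁴/(8D³N_a) = (78.6×10³)(1.75⁴)/(8·21.0³·21) = 0.47381 N/mm
k_C = Gd⁴/(8D³N_a) = (76.0×10³)(6.6⁴)/(8·59.0³·19) = 4.6194 N/mm
Springs A,B series: k_AB = 1/(1/0.47381+1/29) = 0.4662 N/mm; parallel with C: k_eq = 0.4662+4.6194 = 5.0856 N/mm
δ = F/k_eq = 86.3/5.0856 = 16.969 mm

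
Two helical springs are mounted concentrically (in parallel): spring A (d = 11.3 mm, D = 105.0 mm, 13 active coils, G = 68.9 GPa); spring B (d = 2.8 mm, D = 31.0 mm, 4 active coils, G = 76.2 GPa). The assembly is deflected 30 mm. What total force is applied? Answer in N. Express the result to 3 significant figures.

427 N

k_A = Gd⁴/(8D³N_a) = (68.9×10³)(11.3⁴)/(8·105.0³·13) = 9.3311 N/mm
k_B = Gd⁴/(8D³N_a) = (76.2×10³)(2.8⁴)/(8·31.0³·4) = 4.9131 N/mm
Parallel: k_eq = 9.3311 + 4.9131 = 14.244 N/mm
F = k_eq·δ = 14.244·30 = 427.32 N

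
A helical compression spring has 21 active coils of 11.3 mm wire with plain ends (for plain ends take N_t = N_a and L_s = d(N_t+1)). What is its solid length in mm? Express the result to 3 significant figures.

249 mm

plain ends: N_t = N_a = 21
L_s = d·(N_t+1) = 11.3 × 22 = 248.6 mm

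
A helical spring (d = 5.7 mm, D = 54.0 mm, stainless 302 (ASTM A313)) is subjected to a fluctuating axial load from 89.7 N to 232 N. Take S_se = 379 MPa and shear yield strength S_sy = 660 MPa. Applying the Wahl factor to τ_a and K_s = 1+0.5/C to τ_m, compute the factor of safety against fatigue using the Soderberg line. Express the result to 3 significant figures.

2.85

C = D/d = 54.0/5.7 = 9.4737; K_W = (4C−1)/(4C−4)+0.615/C = 1.1534; K_s = 1+0.5/C = 1.0528
F_a = (F_max−F_min)/2 = 71.15 N; F_m = (F_max+F_min)/2 = 160.85 N
τ_a = K_W·8F_aD/(πd³) = 1.1534 × 52.83 = 60.936 MPa
τ_m = K_s·8F_mD/(πd³) = 1.0528 × 119.43 = 125.74 MPa
Soderberg: 1/n_f = τ_a/S_se + τ_m/S_sy = 60.936/379 + 125.74/660 = 0.16078 + 0.19051 = 0.35129
n_f = 1/0.35129 = 2.847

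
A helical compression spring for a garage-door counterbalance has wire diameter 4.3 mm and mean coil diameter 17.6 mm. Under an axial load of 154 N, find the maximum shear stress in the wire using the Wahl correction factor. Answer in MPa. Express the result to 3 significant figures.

Spring index C = D/d = 17.6/4.3 = 4.0930
K_W = (4C−1)/(4C−4) + 0.615/C = 15.372/12.372 + 0.1503 = 1.3927
τ₀ = 8FD/(πd³) = 8·154·17.6/(π·4.3³) = 21683.2/249.78 = 86.81 MPa
τ_max = K·τ₀ = 1.3927 × 86.81 = 120.9 MPa

121 MPa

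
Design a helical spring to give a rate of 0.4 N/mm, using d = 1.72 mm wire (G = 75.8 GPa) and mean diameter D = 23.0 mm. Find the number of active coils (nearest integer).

17

N_a = Gd⁴/(8D³k) = (75.8×10³ × 1.72⁴)/(8 × 23.0³ × 0.4)
    = 663411 / 38934.4 = 17.04 → 17 coils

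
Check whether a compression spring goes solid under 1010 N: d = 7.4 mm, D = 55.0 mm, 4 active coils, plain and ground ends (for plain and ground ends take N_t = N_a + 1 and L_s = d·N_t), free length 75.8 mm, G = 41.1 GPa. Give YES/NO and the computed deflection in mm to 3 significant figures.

k = Gd⁴/(8D³N_a) = (41.1×10³)(7.4⁴)/(8·55.0³·4) = 23.149 N/mm
N_t = 5; L_s = 7.4·5 = 37 mm; δ_solid = L₀ − L_s = 75.8 − 37 = 38.8 mm
δ = F/k = 1010/23.149 = 43.631 mm
δ ≥ δ_solid → spring goes solid

YES, δ = 43.6 mm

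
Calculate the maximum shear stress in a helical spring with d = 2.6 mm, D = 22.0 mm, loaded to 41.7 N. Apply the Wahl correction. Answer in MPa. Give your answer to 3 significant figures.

156 MPa

Spring index C = D/d = 22.0/2.6 = 8.4615
K_W = (4C−1)/(4C−4) + 0.615/C = 32.846/29.846 + 0.0727 = 1.1732
τ₀ = 8FD/(πd³) = 8·41.7·22.0/(π·2.6³) = 7339.2/55.217 = 132.92 MPa
τ_max = K·τ₀ = 1.1732 × 132.92 = 155.94 MPa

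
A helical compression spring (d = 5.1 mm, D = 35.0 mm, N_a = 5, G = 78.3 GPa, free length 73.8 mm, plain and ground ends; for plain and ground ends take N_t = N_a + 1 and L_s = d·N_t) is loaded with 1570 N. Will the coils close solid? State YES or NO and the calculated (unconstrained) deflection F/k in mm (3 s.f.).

YES, δ = 50.8 mm

k = Gd⁴/(8D³N_a) = (78.3×10³)(5.1⁴)/(8·35.0³·5) = 30.887 N/mm
N_t = 6; L_s = 5.1·6 = 30.6 mm; δ_solid = L₀ − L_s = 73.8 − 30.6 = 43.2 mm
δ = F/k = 1570/30.887 = 50.83 mm
δ ≥ δ_solid → spring goes solid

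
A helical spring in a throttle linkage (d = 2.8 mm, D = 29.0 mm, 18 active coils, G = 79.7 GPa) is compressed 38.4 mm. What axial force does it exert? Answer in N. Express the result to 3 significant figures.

k = Gd⁴/(8D³N_a) = (79.7×10³)(2.8⁴)/(8·29.0³·18) = 1.3949 N/mm
F = k·δ = 1.3949 × 38.4 = 53.563 N

53.6 N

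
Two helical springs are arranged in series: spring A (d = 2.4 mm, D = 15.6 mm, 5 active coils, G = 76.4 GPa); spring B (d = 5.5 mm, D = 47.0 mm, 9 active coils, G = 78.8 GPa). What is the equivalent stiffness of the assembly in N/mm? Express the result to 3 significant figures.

k_A = Gd⁴/(8D³N_a) = (76.4×10³)(2.4⁴)/(8·15.6³·5) = 16.692 N/mm
k_B = Gd⁴/(8D³N_a) = (78.8×10³)(5.5⁴)/(8·47.0³·9) = 9.6461 N/mm
Series: 1/k_eq = 1/16.692 + 1/9.6461 = 0.16358; k_eq = 6.1133 N/mm

6.11 N/mm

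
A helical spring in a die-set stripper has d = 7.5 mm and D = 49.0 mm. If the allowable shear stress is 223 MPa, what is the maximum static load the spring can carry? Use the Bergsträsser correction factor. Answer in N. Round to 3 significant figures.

C = D/d = 49.0/7.5 = 6.5333
K_B = (4C+2)/(4C−3) = 28.133/23.133 = 1.2161
τ_max = K·8FD/(πd³) → F_max = τ_allow·πd³/(8DK)
F_max = 223·π·7.5³/(8·49.0·1.2161) = 2.9556e+05/476.73 = 619.97 N

620 N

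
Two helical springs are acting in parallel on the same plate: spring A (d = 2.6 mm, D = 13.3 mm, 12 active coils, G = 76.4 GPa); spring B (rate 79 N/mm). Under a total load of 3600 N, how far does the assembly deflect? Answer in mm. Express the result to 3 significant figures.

k_A = Gd⁴/(8D³N_a) = (76.4×10³)(2.6⁴)/(8·13.3³·12) = 15.458 N/mm
Parallel: k_eq = 15.458 + 79 = 94.458 N/mm
δ = F/k_eq = 3600/94.458 = 38.112 mm

38.1 mm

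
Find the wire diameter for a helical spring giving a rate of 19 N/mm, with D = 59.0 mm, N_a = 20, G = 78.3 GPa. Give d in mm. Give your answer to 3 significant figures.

d = (8D³N_a·k / G)^(1/4) = (8·59.0³·20·19 / (78.3×10³))^0.25
  = (7973.8)^0.25 = 9.4497 mm

9.45 mm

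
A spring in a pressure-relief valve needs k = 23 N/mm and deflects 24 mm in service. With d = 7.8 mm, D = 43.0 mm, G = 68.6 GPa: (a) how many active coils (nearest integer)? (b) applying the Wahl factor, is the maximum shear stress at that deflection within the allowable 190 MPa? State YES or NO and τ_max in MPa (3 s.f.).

N_a = Gd⁴/(8D³k) = (68.6×10³)(7.8⁴)/(8·43.0³·23) = 17.36 → N_a = 17
Actual rate k = Gd⁴/(8D³·17) = 23.483 N/mm
Working load F = kδ = 23.483·24 = 563.6 N
C = 43.0/7.8 = 5.5128; K_W = (4C−1)/(4C−4)+0.615/C = 1.2778
τ_max = K_W·8FD/(πd³) = 1.2778·130.05 = 166.17 MPa
τ_max ≤ 190 MPa → acceptable

(a) 17 coils; (b) YES, τ_max = 166 MPa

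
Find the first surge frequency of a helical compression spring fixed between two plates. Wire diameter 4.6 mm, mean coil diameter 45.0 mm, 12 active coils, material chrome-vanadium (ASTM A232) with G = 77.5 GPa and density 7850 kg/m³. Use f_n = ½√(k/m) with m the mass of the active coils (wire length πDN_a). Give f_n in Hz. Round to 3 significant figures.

66.9 Hz

k = Gd⁴/(8D³N_a) = (77.5×10³)(4.6⁴)/(8·45.0³·12) = 3.9667 N/mm = 3966.7 N/m
Wire length L = πDN_a = π·45.0·12 = 1696.5 mm
m = ρ·(πd²/4)·L = 7850 × 16.619×10⁻⁶ m² × 1.6965 m = 0.22132 kg
f_n = ½√(k/m) = 0.5·√(3966.7/0.22132) = 0.5·√(17923) = 66.938 Hz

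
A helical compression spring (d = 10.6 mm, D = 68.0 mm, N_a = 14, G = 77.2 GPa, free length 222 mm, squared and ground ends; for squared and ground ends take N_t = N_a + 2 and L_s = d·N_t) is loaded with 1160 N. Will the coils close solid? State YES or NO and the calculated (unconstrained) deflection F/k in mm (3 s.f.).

k = Gd⁴/(8D³N_a) = (77.2×10³)(10.6⁴)/(8·68.0³·14) = 27.676 N/mm
N_t = 16; L_s = 10.6·16 = 169.6 mm; δ_solid = L₀ − L_s = 222 − 169.6 = 52.4 mm
δ = F/k = 1160/27.676 = 41.914 mm
δ < δ_solid → spring does not go solid

NO, δ = 41.9 mm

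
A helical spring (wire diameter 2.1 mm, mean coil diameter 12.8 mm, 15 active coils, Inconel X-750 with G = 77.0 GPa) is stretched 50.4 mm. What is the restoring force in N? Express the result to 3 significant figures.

k = Gd⁴/(8D³N_a) = (77.0×10³)(2.1⁴)/(8·12.8³·15) = 5.9505 N/mm
F = k·δ = 5.9505 × 50.4 = 299.91 N

300 N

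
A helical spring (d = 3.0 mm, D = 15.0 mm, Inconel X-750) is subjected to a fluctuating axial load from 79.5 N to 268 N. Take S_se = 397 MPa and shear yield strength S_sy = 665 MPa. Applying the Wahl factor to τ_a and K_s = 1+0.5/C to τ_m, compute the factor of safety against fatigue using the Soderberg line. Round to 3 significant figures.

C = D/d = 15.0/3.0 = 5.0000; K_W = (4C−1)/(4C−4)+0.615/C = 1.3105; K_s = 1+0.5/C = 1.1000
F_a = (F_max−F_min)/2 = 94.25 N; F_m = (F_max+F_min)/2 = 173.75 N
τ_a = K_W·8F_aD/(πd³) = 1.3105 × 133.34 = 174.74 MPa
τ_m = K_s·8F_mD/(πd³) = 1.1000 × 245.81 = 270.39 MPa
Soderberg: 1/n_f = τ_a/S_se + τ_m/S_sy = 174.74/397 + 270.39/665 = 0.44014 + 0.40660 = 0.84674
n_f = 1/0.84674 = 1.181

1.18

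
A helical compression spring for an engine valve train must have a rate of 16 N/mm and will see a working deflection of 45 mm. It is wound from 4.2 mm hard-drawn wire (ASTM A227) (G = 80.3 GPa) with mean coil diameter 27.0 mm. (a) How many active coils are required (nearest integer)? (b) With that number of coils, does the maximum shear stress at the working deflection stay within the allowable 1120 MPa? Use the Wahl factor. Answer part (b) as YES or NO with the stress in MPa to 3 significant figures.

(a) 10 coils; (b) YES, τ_max = 818 MPa

N_a = Gd⁴/(8D³k) = (80.3×10³)(4.2⁴)/(8·27.0³·16) = 9.918 → N_a = 10
Actual rate k = Gd⁴/(8D³·10) = 15.868 N/mm
Working load F = kδ = 15.868·45 = 714.08 N
C = 27.0/4.2 = 6.4286; K_W = (4C−1)/(4C−4)+0.615/C = 1.2338
τ_max = K_W·8FD/(πd³) = 1.2338·662.67 = 817.62 MPa
τ_max ≤ 1120 MPa → acceptable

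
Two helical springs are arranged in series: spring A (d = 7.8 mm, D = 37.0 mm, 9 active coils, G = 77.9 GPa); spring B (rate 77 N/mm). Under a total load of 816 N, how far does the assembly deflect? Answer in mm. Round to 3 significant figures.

k_A = Gd⁴/(8D³N_a) = (77.9×10³)(7.8⁴)/(8·37.0³·9) = 79.064 N/mm
Series: 1/k_eq = 1/79.064 + 1/77 = 0.025635; k_eq = 39.009 N/mm
δ = F/k_eq = 816/39.009 = 20.918 mm

20.9 mm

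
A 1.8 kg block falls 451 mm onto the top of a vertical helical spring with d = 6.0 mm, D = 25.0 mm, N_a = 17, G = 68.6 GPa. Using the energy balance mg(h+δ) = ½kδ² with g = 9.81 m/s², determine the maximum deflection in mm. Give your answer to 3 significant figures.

k = Gd⁴/(8D³N_a) = (68.6×10³)(6.0⁴)/(8·25.0³·17) = 41.838 N/mm
W = mg = 1.8 × 9.81 = 17.658 N
½kδ² − Wδ − Wh = 0 → δ = (W + √(W² + 2kWh))/k
δ = (17.658 + √(311.8 + 666374))/41.838 = (17.658 + 816.51)/41.838 = 19.938 mm

19.9 mm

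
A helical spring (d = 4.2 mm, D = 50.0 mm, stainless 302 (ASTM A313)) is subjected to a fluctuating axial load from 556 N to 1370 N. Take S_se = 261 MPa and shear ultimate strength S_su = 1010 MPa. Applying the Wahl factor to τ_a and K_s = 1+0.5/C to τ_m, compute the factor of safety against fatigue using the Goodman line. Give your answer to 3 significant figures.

0.212

C = D/d = 50.0/4.2 = 11.9048; K_W = (4C−1)/(4C−4)+0.615/C = 1.1204; K_s = 1+0.5/C = 1.0420
F_a = (F_max−F_min)/2 = 407 N; F_m = (F_max+F_min)/2 = 963 N
τ_a = K_W·8F_aD/(πd³) = 1.1204 × 699.45 = 783.69 MPa
τ_m = K_s·8F_mD/(πd³) = 1.0420 × 1655 = 1724.5 MPa
Goodman: 1/n_f = τ_a/S_se + τ_m/S_su = 783.69/261 + 1724.5/1010 = 3.00264 + 1.70740 = 4.71
n_f = 1/4.71 = 0.2123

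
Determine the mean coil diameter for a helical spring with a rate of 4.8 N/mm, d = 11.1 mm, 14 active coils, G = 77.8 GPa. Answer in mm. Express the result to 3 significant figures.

130 mm

D = (Gd⁴/(8N_a·k))^(1/3) = (77.8×10³·11.1⁴/(8·14·4.8))^(1/3)
  = (2.19691e+06)^(1/3) = 129.9982 mm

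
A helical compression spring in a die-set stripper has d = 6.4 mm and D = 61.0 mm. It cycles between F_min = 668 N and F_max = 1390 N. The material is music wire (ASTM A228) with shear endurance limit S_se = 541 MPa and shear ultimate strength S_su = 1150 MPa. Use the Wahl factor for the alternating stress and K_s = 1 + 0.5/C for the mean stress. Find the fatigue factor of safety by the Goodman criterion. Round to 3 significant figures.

0.986

C = D/d = 61.0/6.4 = 9.5312; K_W = (4C−1)/(4C−4)+0.615/C = 1.1524; K_s = 1+0.5/C = 1.0525
F_a = (F_max−F_min)/2 = 361 N; F_m = (F_max+F_min)/2 = 1029 N
τ_a = K_W·8F_aD/(πd³) = 1.1524 × 213.91 = 246.52 MPa
τ_m = K_s·8F_mD/(πd³) = 1.0525 × 609.74 = 641.73 MPa
Goodman: 1/n_f = τ_a/S_se + τ_m/S_su = 246.52/541 + 641.73/1150 = 0.45568 + 0.55802 = 1.0137
n_f = 1/1.0137 = 0.9865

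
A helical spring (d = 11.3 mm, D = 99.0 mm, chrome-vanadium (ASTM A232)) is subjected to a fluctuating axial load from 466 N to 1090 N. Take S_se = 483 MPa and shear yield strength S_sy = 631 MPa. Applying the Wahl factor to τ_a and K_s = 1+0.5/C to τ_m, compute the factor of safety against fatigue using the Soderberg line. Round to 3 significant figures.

C = D/d = 99.0/11.3 = 8.7611; K_W = (4C−1)/(4C−4)+0.615/C = 1.1668; K_s = 1+0.5/C = 1.0571
F_a = (F_max−F_min)/2 = 312 N; F_m = (F_max+F_min)/2 = 778 N
τ_a = K_W·8F_aD/(πd³) = 1.1668 × 54.512 = 63.607 MPa
τ_m = K_s·8F_mD/(πd³) = 1.0571 × 135.93 = 143.69 MPa
Soderberg: 1/n_f = τ_a/S_se + τ_m/S_sy = 63.607/483 + 143.69/631 = 0.13169 + 0.22772 = 0.35941
n_f = 1/0.35941 = 2.782

2.78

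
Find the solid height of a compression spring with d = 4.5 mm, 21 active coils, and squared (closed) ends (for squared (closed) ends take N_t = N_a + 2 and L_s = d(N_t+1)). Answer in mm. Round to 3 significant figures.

108 mm

squared (closed) ends: N_t = N_a + 2 = 21 + 2 = 23
L_s = d·(N_t+1) = 4.5 × 24 = 108 mm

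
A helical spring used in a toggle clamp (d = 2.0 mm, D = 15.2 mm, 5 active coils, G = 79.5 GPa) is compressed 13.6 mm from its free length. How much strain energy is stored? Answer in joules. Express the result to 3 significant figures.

0.837 J

k = Gd⁴/(8D³N_a) = (79.5×10³)(2.0⁴)/(8·15.2³·5) = 9.0552 N/mm
U = ½kδ² = 0.5 × 9.0552 × 13.6² = 837.42 N·mm = 0.83742 J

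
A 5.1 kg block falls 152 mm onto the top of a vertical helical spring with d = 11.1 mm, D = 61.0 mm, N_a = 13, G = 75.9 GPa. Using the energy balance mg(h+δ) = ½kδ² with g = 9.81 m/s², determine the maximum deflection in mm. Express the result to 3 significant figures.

k = Gd⁴/(8D³N_a) = (75.9×10³)(11.1⁴)/(8·61.0³·13) = 48.81 N/mm
W = mg = 5.1 × 9.81 = 50.031 N
½kδ² − Wδ − Wh = 0 → δ = (W + √(W² + 2kWh))/k
δ = (50.031 + √(2503.1 + 742375))/48.81 = (50.031 + 863.06)/48.81 = 18.707 mm

18.7 mm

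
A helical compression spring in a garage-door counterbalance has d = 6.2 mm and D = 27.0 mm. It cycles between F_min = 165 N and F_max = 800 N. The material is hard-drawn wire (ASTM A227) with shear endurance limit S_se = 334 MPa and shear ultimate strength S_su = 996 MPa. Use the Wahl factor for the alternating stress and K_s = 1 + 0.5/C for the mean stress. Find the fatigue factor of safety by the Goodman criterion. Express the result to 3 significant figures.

C = D/d = 27.0/6.2 = 4.3548; K_W = (4C−1)/(4C−4)+0.615/C = 1.3648; K_s = 1+0.5/C = 1.1148
F_a = (F_max−F_min)/2 = 317.5 N; F_m = (F_max+F_min)/2 = 482.5 N
τ_a = K_W·8F_aD/(πd³) = 1.3648 × 91.595 = 125.01 MPa
τ_m = K_s·8F_mD/(πd³) = 1.1148 × 139.2 = 155.18 MPa
Goodman: 1/n_f = τ_a/S_se + τ_m/S_su = 125.01/334 + 155.18/996 = 0.37427 + 0.15580 = 0.53007
n_f = 1/0.53007 = 1.887

1.89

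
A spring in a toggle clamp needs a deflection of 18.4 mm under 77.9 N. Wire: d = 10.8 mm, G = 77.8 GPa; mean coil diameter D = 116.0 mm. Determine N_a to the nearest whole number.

Required rate k = F/δ = 77.9/18.4 = 4.2337 N/mm
N_a = Gd⁴/(8D³k) = (77.8×10³ × 10.8⁴)/(8 × 116.0³ × 4.2337)
    = 1.05846e+09 / 5.28669e+07 = 20.02 → 20 coils

20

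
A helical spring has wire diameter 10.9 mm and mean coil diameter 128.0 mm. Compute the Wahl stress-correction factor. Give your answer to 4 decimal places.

C = D/d = 128.0/10.9 = 11.7431
K_W = (4C−1)/(4C−4) + 0.615/C = 45.972/42.972 + 0.0524 = 1.1222

1.1222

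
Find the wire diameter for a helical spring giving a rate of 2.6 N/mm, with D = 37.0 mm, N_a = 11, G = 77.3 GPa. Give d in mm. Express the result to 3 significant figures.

d = (8D³N_a·k / G)^(1/4) = (8·37.0³·11·2.6 / (77.3×10³))^0.25
  = (149.93)^0.25 = 3.4992 mm

3.50 mm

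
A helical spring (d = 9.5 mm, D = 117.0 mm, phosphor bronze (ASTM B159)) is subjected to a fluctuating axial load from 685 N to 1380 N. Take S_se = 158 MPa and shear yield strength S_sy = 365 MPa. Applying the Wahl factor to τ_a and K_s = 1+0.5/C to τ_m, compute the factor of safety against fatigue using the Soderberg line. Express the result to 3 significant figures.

0.533

C = D/d = 117.0/9.5 = 12.3158; K_W = (4C−1)/(4C−4)+0.615/C = 1.1162; K_s = 1+0.5/C = 1.0406
F_a = (F_max−F_min)/2 = 347.5 N; F_m = (F_max+F_min)/2 = 1032.5 N
τ_a = K_W·8F_aD/(πd³) = 1.1162 × 120.76 = 134.79 MPa
τ_m = K_s·8F_mD/(πd³) = 1.0406 × 358.79 = 373.36 MPa
Soderberg: 1/n_f = τ_a/S_se + τ_m/S_sy = 134.79/158 + 373.36/365 = 0.85310 + 1.02291 = 1.876
n_f = 1/1.876 = 0.533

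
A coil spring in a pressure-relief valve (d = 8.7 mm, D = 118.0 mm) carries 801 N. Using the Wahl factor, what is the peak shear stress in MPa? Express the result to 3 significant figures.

Spring index C = D/d = 118.0/8.7 = 13.5632
K_W = (4C−1)/(4C−4) + 0.615/C = 53.253/50.253 + 0.0453 = 1.1050
τ₀ = 8FD/(πd³) = 8·801·118.0/(π·8.7³) = 756144/2068.7 = 365.51 MPa
τ_max = K·τ₀ = 1.1050 × 365.51 = 403.9 MPa

404 MPa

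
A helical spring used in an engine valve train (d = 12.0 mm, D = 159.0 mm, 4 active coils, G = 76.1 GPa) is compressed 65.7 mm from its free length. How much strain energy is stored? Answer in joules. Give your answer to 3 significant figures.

k = Gd⁴/(8D³N_a) = (76.1×10³)(12.0⁴)/(8·159.0³·4) = 12.268 N/mm
U = ½kδ² = 0.5 × 12.268 × 65.7² = 26477 N·mm = 26.477 J

26.5 J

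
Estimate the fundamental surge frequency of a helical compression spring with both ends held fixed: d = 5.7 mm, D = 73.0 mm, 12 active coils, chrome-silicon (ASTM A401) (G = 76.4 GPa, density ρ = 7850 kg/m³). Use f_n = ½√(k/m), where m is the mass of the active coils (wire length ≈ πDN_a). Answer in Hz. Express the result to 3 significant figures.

31.3 Hz

k = Gd⁴/(8D³N_a) = (76.4×10³)(5.7⁴)/(8·73.0³·12) = 2.1595 N/mm = 2159.5 N/m
Wire length L = πDN_a = π·73.0·12 = 2752 mm
m = ρ·(πd²/4)·L = 7850 × 25.518×10⁻⁶ m² × 2.752 m = 0.55127 kg
f_n = ½√(k/m) = 0.5·√(2159.5/0.55127) = 0.5·√(3917.3) = 31.294 Hz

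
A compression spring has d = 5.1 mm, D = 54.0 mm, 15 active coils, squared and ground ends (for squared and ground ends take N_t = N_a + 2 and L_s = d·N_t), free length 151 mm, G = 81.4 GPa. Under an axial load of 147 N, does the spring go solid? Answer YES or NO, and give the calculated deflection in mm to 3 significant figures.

k = Gd⁴/(8D³N_a) = (81.4×10³)(5.1⁴)/(8·54.0³·15) = 2.9144 N/mm
N_t = 17; L_s = 5.1·17 = 86.7 mm; δ_solid = L₀ − L_s = 151 − 86.7 = 64.3 mm
δ = F/k = 147/2.9144 = 50.44 mm
δ < δ_solid → spring does not go solid

NO, δ = 50.4 mm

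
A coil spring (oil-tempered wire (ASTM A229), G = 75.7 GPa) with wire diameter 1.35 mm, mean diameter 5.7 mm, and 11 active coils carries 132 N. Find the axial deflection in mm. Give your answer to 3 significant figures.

8.56 mm

k = Gd⁴/(8D³N_a) = (75.7×10³)(1.35⁴)/(8·5.7³·11) = 15.429 N/mm
δ = F/k = 132 / 15.429 = 8.5556 mm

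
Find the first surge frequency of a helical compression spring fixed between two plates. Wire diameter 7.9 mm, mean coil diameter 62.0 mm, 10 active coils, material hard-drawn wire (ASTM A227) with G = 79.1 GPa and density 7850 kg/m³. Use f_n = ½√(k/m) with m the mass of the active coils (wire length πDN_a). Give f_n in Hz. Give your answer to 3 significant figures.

73.4 Hz

k = Gd⁴/(8D³N_a) = (79.1×10³)(7.9⁴)/(8·62.0³·10) = 16.159 N/mm = 16159 N/m
Wire length L = πDN_a = π·62.0·10 = 1947.8 mm
m = ρ·(πd²/4)·L = 7850 × 49.017×10⁻⁶ m² × 1.9478 m = 0.74947 kg
f_n = ½√(k/m) = 0.5·√(16159/0.74947) = 0.5·√(21561) = 73.418 Hz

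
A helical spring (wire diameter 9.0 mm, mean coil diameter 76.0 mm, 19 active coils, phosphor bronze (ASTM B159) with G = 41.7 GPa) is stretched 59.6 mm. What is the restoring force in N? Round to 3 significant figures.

244 N

k = Gd⁴/(8D³N_a) = (41.7×10³)(9.0⁴)/(8·76.0³·19) = 4.1004 N/mm
F = k·δ = 4.1004 × 59.6 = 244.38 N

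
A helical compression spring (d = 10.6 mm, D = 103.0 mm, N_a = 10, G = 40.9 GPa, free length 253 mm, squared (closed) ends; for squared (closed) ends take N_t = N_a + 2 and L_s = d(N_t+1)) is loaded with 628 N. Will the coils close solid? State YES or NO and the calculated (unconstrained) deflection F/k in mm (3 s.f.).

k = Gd⁴/(8D³N_a) = (40.9×10³)(10.6⁴)/(8·103.0³·10) = 5.9067 N/mm
N_t = 12; L_s = 10.6·13 = 137.8 mm; δ_solid = L₀ − L_s = 253 − 137.8 = 115.2 mm
δ = F/k = 628/5.9067 = 106.32 mm
δ < δ_solid → spring does not go solid

NO, δ = 106 mm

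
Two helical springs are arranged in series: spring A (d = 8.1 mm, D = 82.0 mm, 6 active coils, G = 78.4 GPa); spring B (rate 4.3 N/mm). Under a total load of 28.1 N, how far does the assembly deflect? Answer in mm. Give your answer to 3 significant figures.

k_A = Gd⁴/(8D³N_a) = (78.4×10³)(8.1⁴)/(8·82.0³·6) = 12.752 N/mm
Series: 1/k_eq = 1/12.752 + 1/4.3 = 0.31098; k_eq = 3.2157 N/mm
δ = F/k_eq = 28.1/3.2157 = 8.7385 mm

8.74 mm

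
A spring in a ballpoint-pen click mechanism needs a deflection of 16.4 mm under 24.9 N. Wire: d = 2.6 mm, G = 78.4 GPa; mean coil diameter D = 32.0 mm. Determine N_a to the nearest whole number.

9

Required rate k = F/δ = 24.9/16.4 = 1.5183 N/mm
N_a = Gd⁴/(8D³k) = (78.4×10³ × 2.6⁴)/(8 × 32.0³ × 1.5183)
    = 3.58269e+06 / 398011 = 9.001 → 9 coils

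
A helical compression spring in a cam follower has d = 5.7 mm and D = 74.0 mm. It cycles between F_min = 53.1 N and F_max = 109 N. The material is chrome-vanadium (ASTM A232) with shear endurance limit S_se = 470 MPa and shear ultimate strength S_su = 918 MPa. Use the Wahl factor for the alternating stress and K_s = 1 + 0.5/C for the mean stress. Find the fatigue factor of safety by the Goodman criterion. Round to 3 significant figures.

C = D/d = 74.0/5.7 = 12.9825; K_W = (4C−1)/(4C−4)+0.615/C = 1.1100; K_s = 1+0.5/C = 1.0385
F_a = (F_max−F_min)/2 = 27.95 N; F_m = (F_max+F_min)/2 = 81.05 N
τ_a = K_W·8F_aD/(πd³) = 1.1100 × 28.44 = 31.567 MPa
τ_m = K_s·8F_mD/(πd³) = 1.0385 × 82.471 = 85.647 MPa
Goodman: 1/n_f = τ_a/S_se + τ_m/S_su = 31.567/470 + 85.647/918 = 0.06716 + 0.09330 = 0.16046
n_f = 1/0.16046 = 6.232

6.23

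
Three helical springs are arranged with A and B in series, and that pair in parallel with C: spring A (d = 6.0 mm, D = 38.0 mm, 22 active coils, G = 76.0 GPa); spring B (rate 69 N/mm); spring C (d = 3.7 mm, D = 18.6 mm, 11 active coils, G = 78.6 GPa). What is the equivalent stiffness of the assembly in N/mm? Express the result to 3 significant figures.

k_A = Gd⁴/(8D³N_a) = (76.0×10³)(6.0⁴)/(8·38.0³·22) = 10.199 N/mm
k_C = Gd⁴/(8D³N_a) = (78.6×10³)(3.7⁴)/(8·18.6³·11) = 26.014 N/mm
Springs A,B series: k_AB = 1/(1/10.199+1/69) = 8.8856 N/mm; parallel with C: k_eq = 8.8856+26.014 = 34.9 N/mm

34.9 N/mm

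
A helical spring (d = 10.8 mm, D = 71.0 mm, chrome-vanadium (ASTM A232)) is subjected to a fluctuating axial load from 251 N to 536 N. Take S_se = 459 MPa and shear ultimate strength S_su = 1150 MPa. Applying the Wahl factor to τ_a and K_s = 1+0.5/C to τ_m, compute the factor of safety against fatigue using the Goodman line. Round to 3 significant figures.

C = D/d = 71.0/10.8 = 6.5741; K_W = (4C−1)/(4C−4)+0.615/C = 1.2281; K_s = 1+0.5/C = 1.0761
F_a = (F_max−F_min)/2 = 142.5 N; F_m = (F_max+F_min)/2 = 393.5 N
τ_a = K_W·8F_aD/(πd³) = 1.2281 × 20.452 = 25.117 MPa
τ_m = K_s·8F_mD/(πd³) = 1.0761 × 56.477 = 60.772 MPa
Goodman: 1/n_f = τ_a/S_se + τ_m/S_su = 25.117/459 + 60.772/1150 = 0.05472 + 0.05285 = 0.10757
n_f = 1/0.10757 = 9.296

9.30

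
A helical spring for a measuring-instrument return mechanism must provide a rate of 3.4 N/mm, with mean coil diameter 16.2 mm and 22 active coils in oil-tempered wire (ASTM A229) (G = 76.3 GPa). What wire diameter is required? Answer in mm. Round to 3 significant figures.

d = (8D³N_a·k / G)^(1/4) = (8·16.2³·22·3.4 / (76.3×10³))^0.25
  = (33.344)^0.25 = 2.4030 mm

2.40 mm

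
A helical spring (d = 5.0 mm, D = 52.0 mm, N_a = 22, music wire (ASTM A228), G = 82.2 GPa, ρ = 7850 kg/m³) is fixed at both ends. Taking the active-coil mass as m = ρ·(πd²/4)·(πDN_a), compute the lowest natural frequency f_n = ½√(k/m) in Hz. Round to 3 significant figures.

30.6 Hz

k = Gd⁴/(8D³N_a) = (82.2×10³)(5.0⁴)/(8·52.0³·22) = 2.076 N/mm = 2076 N/m
Wire length L = πDN_a = π·52.0·22 = 3594 mm
m = ρ·(πd²/4)·L = 7850 × 19.635×10⁻⁶ m² × 3.594 m = 0.55396 kg
f_n = ½√(k/m) = 0.5·√(2076/0.55396) = 0.5·√(3747.6) = 30.609 Hz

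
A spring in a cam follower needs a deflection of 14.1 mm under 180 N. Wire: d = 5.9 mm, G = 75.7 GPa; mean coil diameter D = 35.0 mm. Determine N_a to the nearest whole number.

21

Required rate k = F/δ = 180/14.1 = 12.766 N/mm
N_a = Gd⁴/(8D³k) = (75.7×10³ × 5.9⁴)/(8 × 35.0³ × 12.766)
    = 9.17284e+07 / 4.37872e+06 = 20.95 → 21 coils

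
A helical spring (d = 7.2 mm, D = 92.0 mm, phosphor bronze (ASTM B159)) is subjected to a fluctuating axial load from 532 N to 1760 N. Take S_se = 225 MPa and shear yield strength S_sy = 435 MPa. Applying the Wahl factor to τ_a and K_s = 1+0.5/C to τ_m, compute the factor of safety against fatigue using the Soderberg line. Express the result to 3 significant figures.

C = D/d = 92.0/7.2 = 12.7778; K_W = (4C−1)/(4C−4)+0.615/C = 1.1118; K_s = 1+0.5/C = 1.0391
F_a = (F_max−F_min)/2 = 614 N; F_m = (F_max+F_min)/2 = 1146 N
τ_a = K_W·8F_aD/(πd³) = 1.1118 × 385.39 = 428.48 MPa
τ_m = K_s·8F_mD/(πd³) = 1.0391 × 719.31 = 747.46 MPa
Soderberg: 1/n_f = τ_a/S_se + τ_m/S_sy = 428.48/225 + 747.46/435 = 1.90435 + 1.71829 = 3.6226
n_f = 1/3.6226 = 0.276

0.276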